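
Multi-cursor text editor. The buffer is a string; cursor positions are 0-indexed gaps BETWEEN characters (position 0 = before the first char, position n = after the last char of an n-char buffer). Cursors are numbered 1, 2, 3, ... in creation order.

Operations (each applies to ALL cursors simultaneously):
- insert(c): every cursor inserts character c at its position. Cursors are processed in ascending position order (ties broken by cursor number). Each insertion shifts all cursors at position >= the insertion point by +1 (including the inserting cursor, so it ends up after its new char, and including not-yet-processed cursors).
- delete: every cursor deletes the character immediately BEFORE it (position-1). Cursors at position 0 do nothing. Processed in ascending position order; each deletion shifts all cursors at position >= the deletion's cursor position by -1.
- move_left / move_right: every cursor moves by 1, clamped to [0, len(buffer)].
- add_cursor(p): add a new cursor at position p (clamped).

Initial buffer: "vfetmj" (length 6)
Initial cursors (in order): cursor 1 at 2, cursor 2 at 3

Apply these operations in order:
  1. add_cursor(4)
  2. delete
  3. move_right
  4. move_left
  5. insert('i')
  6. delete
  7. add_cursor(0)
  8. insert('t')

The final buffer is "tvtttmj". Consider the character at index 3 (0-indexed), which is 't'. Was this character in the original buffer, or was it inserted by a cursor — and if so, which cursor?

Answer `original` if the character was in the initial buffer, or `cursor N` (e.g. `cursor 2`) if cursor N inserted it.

After op 1 (add_cursor(4)): buffer="vfetmj" (len 6), cursors c1@2 c2@3 c3@4, authorship ......
After op 2 (delete): buffer="vmj" (len 3), cursors c1@1 c2@1 c3@1, authorship ...
After op 3 (move_right): buffer="vmj" (len 3), cursors c1@2 c2@2 c3@2, authorship ...
After op 4 (move_left): buffer="vmj" (len 3), cursors c1@1 c2@1 c3@1, authorship ...
After op 5 (insert('i')): buffer="viiimj" (len 6), cursors c1@4 c2@4 c3@4, authorship .123..
After op 6 (delete): buffer="vmj" (len 3), cursors c1@1 c2@1 c3@1, authorship ...
After op 7 (add_cursor(0)): buffer="vmj" (len 3), cursors c4@0 c1@1 c2@1 c3@1, authorship ...
After op 8 (insert('t')): buffer="tvtttmj" (len 7), cursors c4@1 c1@5 c2@5 c3@5, authorship 4.123..
Authorship (.=original, N=cursor N): 4 . 1 2 3 . .
Index 3: author = 2

Answer: cursor 2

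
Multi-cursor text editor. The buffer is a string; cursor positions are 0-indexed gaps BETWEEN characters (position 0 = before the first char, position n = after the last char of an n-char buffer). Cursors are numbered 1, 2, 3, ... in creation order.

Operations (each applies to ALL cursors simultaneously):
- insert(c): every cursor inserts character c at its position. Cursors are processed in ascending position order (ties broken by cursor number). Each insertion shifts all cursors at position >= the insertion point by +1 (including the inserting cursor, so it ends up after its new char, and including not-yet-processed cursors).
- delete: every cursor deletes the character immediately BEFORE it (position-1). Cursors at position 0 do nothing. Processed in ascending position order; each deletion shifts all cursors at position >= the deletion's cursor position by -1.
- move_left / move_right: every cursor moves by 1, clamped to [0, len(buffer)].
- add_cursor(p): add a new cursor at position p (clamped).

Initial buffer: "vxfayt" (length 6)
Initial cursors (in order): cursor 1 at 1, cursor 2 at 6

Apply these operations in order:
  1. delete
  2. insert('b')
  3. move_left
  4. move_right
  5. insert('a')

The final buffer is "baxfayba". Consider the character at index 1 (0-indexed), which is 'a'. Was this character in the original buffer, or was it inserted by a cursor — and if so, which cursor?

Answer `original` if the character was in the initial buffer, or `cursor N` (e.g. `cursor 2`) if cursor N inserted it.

Answer: cursor 1

Derivation:
After op 1 (delete): buffer="xfay" (len 4), cursors c1@0 c2@4, authorship ....
After op 2 (insert('b')): buffer="bxfayb" (len 6), cursors c1@1 c2@6, authorship 1....2
After op 3 (move_left): buffer="bxfayb" (len 6), cursors c1@0 c2@5, authorship 1....2
After op 4 (move_right): buffer="bxfayb" (len 6), cursors c1@1 c2@6, authorship 1....2
After op 5 (insert('a')): buffer="baxfayba" (len 8), cursors c1@2 c2@8, authorship 11....22
Authorship (.=original, N=cursor N): 1 1 . . . . 2 2
Index 1: author = 1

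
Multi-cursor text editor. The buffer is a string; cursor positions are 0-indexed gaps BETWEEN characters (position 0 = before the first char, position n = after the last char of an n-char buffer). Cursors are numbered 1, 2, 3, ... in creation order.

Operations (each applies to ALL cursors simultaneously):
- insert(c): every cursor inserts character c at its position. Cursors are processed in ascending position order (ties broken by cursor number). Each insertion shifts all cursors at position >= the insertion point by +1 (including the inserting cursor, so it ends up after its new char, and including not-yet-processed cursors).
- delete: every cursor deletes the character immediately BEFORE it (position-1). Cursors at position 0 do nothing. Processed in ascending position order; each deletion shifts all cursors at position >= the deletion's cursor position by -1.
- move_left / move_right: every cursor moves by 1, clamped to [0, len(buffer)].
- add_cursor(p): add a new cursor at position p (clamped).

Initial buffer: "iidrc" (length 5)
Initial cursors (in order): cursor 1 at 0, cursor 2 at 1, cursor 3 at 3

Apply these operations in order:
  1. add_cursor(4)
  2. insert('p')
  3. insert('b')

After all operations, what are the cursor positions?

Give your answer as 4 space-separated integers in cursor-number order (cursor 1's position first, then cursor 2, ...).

Answer: 2 5 9 12

Derivation:
After op 1 (add_cursor(4)): buffer="iidrc" (len 5), cursors c1@0 c2@1 c3@3 c4@4, authorship .....
After op 2 (insert('p')): buffer="pipidprpc" (len 9), cursors c1@1 c2@3 c3@6 c4@8, authorship 1.2..3.4.
After op 3 (insert('b')): buffer="pbipbidpbrpbc" (len 13), cursors c1@2 c2@5 c3@9 c4@12, authorship 11.22..33.44.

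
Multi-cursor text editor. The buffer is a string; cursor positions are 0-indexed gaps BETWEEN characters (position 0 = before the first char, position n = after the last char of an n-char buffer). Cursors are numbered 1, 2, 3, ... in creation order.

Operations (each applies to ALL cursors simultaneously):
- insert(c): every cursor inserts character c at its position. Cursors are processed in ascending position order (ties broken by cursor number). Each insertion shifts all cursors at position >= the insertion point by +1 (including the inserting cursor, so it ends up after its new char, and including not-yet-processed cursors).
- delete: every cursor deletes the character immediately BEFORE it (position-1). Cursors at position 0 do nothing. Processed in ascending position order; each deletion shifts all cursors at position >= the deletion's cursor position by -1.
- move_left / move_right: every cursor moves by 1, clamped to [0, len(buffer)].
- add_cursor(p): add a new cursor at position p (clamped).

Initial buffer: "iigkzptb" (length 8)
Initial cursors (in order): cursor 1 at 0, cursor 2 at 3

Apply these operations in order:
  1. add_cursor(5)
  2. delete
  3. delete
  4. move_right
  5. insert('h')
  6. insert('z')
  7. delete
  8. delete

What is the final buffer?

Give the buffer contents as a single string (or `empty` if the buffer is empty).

After op 1 (add_cursor(5)): buffer="iigkzptb" (len 8), cursors c1@0 c2@3 c3@5, authorship ........
After op 2 (delete): buffer="iikptb" (len 6), cursors c1@0 c2@2 c3@3, authorship ......
After op 3 (delete): buffer="iptb" (len 4), cursors c1@0 c2@1 c3@1, authorship ....
After op 4 (move_right): buffer="iptb" (len 4), cursors c1@1 c2@2 c3@2, authorship ....
After op 5 (insert('h')): buffer="ihphhtb" (len 7), cursors c1@2 c2@5 c3@5, authorship .1.23..
After op 6 (insert('z')): buffer="ihzphhzztb" (len 10), cursors c1@3 c2@8 c3@8, authorship .11.2323..
After op 7 (delete): buffer="ihphhtb" (len 7), cursors c1@2 c2@5 c3@5, authorship .1.23..
After op 8 (delete): buffer="iptb" (len 4), cursors c1@1 c2@2 c3@2, authorship ....

Answer: iptb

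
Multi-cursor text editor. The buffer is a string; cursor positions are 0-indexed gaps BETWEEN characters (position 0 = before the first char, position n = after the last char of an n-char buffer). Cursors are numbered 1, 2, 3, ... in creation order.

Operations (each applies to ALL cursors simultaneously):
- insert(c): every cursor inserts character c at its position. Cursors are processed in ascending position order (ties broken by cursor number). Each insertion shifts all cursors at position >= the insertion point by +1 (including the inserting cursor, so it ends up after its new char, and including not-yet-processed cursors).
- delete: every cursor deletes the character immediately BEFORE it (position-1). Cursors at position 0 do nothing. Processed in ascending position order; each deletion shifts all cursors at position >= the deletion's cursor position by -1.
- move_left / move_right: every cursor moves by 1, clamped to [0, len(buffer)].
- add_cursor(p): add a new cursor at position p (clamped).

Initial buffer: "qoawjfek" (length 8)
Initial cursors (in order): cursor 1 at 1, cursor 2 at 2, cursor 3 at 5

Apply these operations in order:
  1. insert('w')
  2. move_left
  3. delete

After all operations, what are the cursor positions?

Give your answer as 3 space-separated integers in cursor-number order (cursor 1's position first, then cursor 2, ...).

Answer: 0 1 4

Derivation:
After op 1 (insert('w')): buffer="qwowawjwfek" (len 11), cursors c1@2 c2@4 c3@8, authorship .1.2...3...
After op 2 (move_left): buffer="qwowawjwfek" (len 11), cursors c1@1 c2@3 c3@7, authorship .1.2...3...
After op 3 (delete): buffer="wwawwfek" (len 8), cursors c1@0 c2@1 c3@4, authorship 12..3...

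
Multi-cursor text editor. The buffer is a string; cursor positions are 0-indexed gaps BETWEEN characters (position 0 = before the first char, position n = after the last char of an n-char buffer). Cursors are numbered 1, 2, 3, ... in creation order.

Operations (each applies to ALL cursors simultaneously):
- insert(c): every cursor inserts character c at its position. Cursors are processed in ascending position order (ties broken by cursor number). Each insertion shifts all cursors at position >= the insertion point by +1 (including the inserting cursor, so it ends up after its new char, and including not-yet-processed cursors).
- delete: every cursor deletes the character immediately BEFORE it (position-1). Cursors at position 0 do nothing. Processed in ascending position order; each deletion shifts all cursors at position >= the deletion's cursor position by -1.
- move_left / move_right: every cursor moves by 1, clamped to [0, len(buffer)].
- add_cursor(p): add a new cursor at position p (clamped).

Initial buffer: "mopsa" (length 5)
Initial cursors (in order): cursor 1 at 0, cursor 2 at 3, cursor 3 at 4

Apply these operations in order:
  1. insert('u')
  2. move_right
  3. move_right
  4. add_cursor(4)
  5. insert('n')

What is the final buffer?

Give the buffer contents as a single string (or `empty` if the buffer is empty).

Answer: umonpnusunan

Derivation:
After op 1 (insert('u')): buffer="umopusua" (len 8), cursors c1@1 c2@5 c3@7, authorship 1...2.3.
After op 2 (move_right): buffer="umopusua" (len 8), cursors c1@2 c2@6 c3@8, authorship 1...2.3.
After op 3 (move_right): buffer="umopusua" (len 8), cursors c1@3 c2@7 c3@8, authorship 1...2.3.
After op 4 (add_cursor(4)): buffer="umopusua" (len 8), cursors c1@3 c4@4 c2@7 c3@8, authorship 1...2.3.
After op 5 (insert('n')): buffer="umonpnusunan" (len 12), cursors c1@4 c4@6 c2@10 c3@12, authorship 1..1.42.32.3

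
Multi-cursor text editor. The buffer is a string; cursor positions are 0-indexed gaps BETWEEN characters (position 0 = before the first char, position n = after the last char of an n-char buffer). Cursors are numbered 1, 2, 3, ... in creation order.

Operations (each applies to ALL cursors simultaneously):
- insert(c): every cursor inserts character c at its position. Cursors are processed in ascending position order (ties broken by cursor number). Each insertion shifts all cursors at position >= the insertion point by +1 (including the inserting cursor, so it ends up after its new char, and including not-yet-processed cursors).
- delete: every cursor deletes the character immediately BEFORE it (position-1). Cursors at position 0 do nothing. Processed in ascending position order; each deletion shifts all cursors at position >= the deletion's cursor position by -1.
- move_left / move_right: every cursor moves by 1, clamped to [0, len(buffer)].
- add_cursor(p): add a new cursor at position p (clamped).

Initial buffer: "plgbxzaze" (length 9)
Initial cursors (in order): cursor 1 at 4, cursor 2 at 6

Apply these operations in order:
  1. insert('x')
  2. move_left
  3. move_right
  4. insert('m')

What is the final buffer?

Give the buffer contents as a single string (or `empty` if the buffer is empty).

Answer: plgbxmxzxmaze

Derivation:
After op 1 (insert('x')): buffer="plgbxxzxaze" (len 11), cursors c1@5 c2@8, authorship ....1..2...
After op 2 (move_left): buffer="plgbxxzxaze" (len 11), cursors c1@4 c2@7, authorship ....1..2...
After op 3 (move_right): buffer="plgbxxzxaze" (len 11), cursors c1@5 c2@8, authorship ....1..2...
After op 4 (insert('m')): buffer="plgbxmxzxmaze" (len 13), cursors c1@6 c2@10, authorship ....11..22...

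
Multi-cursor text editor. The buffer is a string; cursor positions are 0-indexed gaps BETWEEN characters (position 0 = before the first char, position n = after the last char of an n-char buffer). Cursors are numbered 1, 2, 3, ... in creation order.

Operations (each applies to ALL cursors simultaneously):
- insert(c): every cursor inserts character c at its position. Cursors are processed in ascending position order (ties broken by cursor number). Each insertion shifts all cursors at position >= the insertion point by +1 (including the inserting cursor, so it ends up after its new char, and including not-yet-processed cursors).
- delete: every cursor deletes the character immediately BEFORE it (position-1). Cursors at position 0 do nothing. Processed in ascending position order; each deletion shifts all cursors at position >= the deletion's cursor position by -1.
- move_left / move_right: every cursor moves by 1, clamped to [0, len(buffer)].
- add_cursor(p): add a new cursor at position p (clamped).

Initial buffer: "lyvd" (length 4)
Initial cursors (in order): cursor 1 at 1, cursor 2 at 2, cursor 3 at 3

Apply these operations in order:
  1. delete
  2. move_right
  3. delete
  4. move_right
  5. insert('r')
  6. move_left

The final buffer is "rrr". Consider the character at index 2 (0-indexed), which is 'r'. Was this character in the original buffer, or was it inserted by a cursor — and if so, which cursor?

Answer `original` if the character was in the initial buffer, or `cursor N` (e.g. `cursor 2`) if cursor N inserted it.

After op 1 (delete): buffer="d" (len 1), cursors c1@0 c2@0 c3@0, authorship .
After op 2 (move_right): buffer="d" (len 1), cursors c1@1 c2@1 c3@1, authorship .
After op 3 (delete): buffer="" (len 0), cursors c1@0 c2@0 c3@0, authorship 
After op 4 (move_right): buffer="" (len 0), cursors c1@0 c2@0 c3@0, authorship 
After op 5 (insert('r')): buffer="rrr" (len 3), cursors c1@3 c2@3 c3@3, authorship 123
After op 6 (move_left): buffer="rrr" (len 3), cursors c1@2 c2@2 c3@2, authorship 123
Authorship (.=original, N=cursor N): 1 2 3
Index 2: author = 3

Answer: cursor 3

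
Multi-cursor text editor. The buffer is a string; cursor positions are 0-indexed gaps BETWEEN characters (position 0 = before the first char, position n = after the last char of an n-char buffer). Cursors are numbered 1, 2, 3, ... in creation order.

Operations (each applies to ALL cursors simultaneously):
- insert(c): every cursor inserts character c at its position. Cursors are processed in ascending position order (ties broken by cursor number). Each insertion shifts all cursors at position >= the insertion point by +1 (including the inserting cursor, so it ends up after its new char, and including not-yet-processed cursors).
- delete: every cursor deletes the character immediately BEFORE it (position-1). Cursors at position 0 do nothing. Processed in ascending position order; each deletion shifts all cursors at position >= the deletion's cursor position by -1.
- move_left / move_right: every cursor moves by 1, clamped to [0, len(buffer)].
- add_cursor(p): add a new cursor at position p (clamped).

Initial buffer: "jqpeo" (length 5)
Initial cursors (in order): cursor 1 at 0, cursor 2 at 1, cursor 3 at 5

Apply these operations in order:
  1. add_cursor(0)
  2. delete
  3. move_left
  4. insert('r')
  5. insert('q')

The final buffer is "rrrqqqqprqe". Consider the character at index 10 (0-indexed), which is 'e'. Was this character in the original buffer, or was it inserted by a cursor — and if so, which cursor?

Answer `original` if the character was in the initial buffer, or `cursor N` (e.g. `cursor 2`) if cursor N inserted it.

After op 1 (add_cursor(0)): buffer="jqpeo" (len 5), cursors c1@0 c4@0 c2@1 c3@5, authorship .....
After op 2 (delete): buffer="qpe" (len 3), cursors c1@0 c2@0 c4@0 c3@3, authorship ...
After op 3 (move_left): buffer="qpe" (len 3), cursors c1@0 c2@0 c4@0 c3@2, authorship ...
After op 4 (insert('r')): buffer="rrrqpre" (len 7), cursors c1@3 c2@3 c4@3 c3@6, authorship 124..3.
After op 5 (insert('q')): buffer="rrrqqqqprqe" (len 11), cursors c1@6 c2@6 c4@6 c3@10, authorship 124124..33.
Authorship (.=original, N=cursor N): 1 2 4 1 2 4 . . 3 3 .
Index 10: author = original

Answer: original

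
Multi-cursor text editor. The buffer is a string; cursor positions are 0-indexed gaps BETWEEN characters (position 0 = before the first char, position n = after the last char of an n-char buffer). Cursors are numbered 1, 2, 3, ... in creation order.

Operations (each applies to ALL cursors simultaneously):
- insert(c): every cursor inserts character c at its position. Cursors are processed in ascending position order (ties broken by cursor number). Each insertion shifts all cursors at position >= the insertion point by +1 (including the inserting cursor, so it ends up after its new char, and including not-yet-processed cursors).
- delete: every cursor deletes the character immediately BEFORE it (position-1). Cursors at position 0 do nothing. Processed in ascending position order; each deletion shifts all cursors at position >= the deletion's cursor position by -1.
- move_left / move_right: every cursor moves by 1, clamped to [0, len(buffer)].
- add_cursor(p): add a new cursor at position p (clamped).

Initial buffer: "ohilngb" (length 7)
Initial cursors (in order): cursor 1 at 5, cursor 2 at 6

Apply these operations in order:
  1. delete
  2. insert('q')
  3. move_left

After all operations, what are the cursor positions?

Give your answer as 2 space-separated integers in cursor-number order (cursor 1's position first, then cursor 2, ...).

After op 1 (delete): buffer="ohilb" (len 5), cursors c1@4 c2@4, authorship .....
After op 2 (insert('q')): buffer="ohilqqb" (len 7), cursors c1@6 c2@6, authorship ....12.
After op 3 (move_left): buffer="ohilqqb" (len 7), cursors c1@5 c2@5, authorship ....12.

Answer: 5 5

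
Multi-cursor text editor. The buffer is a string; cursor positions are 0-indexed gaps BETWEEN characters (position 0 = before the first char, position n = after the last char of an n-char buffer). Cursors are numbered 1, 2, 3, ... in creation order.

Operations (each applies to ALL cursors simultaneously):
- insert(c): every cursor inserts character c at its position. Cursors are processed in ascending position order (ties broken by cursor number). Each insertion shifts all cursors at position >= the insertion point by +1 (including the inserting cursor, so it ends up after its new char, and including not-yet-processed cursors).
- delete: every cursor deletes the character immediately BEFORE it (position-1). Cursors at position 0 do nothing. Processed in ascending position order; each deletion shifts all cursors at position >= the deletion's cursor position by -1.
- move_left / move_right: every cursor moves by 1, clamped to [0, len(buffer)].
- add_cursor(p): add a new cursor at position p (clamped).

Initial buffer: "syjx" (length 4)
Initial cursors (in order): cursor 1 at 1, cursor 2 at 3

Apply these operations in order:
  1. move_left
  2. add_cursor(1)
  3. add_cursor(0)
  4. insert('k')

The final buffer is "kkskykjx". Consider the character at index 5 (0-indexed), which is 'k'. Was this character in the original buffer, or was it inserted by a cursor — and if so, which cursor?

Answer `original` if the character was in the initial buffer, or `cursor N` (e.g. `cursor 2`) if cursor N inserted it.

Answer: cursor 2

Derivation:
After op 1 (move_left): buffer="syjx" (len 4), cursors c1@0 c2@2, authorship ....
After op 2 (add_cursor(1)): buffer="syjx" (len 4), cursors c1@0 c3@1 c2@2, authorship ....
After op 3 (add_cursor(0)): buffer="syjx" (len 4), cursors c1@0 c4@0 c3@1 c2@2, authorship ....
After op 4 (insert('k')): buffer="kkskykjx" (len 8), cursors c1@2 c4@2 c3@4 c2@6, authorship 14.3.2..
Authorship (.=original, N=cursor N): 1 4 . 3 . 2 . .
Index 5: author = 2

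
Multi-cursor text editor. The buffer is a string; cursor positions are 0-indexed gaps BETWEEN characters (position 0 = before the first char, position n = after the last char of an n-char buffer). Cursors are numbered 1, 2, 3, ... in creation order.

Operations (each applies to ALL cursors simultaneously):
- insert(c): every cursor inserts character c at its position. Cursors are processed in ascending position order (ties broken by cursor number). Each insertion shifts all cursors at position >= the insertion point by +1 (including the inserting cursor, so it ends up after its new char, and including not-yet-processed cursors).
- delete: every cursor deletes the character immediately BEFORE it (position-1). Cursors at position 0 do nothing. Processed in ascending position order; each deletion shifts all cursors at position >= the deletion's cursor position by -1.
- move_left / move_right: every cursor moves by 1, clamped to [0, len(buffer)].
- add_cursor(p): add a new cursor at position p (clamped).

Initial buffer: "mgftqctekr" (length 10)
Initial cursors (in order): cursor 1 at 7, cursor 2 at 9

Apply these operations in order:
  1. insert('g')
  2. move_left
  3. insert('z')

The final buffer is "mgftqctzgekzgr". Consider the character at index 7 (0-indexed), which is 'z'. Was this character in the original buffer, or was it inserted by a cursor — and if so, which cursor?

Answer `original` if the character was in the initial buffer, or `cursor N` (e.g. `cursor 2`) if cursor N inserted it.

Answer: cursor 1

Derivation:
After op 1 (insert('g')): buffer="mgftqctgekgr" (len 12), cursors c1@8 c2@11, authorship .......1..2.
After op 2 (move_left): buffer="mgftqctgekgr" (len 12), cursors c1@7 c2@10, authorship .......1..2.
After op 3 (insert('z')): buffer="mgftqctzgekzgr" (len 14), cursors c1@8 c2@12, authorship .......11..22.
Authorship (.=original, N=cursor N): . . . . . . . 1 1 . . 2 2 .
Index 7: author = 1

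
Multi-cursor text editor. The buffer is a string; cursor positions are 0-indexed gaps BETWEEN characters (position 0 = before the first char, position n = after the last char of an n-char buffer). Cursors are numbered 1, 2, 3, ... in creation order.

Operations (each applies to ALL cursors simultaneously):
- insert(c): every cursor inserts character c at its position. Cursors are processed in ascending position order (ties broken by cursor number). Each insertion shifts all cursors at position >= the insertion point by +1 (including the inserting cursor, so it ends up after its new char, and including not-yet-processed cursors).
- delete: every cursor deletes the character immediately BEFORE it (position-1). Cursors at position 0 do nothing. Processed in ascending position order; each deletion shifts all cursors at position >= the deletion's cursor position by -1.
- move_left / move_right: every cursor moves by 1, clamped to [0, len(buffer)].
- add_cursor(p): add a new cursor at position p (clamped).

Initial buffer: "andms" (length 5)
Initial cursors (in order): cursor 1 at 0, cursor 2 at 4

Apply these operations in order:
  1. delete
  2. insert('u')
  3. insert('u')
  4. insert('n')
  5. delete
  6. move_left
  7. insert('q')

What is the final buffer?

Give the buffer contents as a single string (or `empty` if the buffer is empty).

After op 1 (delete): buffer="ands" (len 4), cursors c1@0 c2@3, authorship ....
After op 2 (insert('u')): buffer="uandus" (len 6), cursors c1@1 c2@5, authorship 1...2.
After op 3 (insert('u')): buffer="uuanduus" (len 8), cursors c1@2 c2@7, authorship 11...22.
After op 4 (insert('n')): buffer="uunanduuns" (len 10), cursors c1@3 c2@9, authorship 111...222.
After op 5 (delete): buffer="uuanduus" (len 8), cursors c1@2 c2@7, authorship 11...22.
After op 6 (move_left): buffer="uuanduus" (len 8), cursors c1@1 c2@6, authorship 11...22.
After op 7 (insert('q')): buffer="uquanduqus" (len 10), cursors c1@2 c2@8, authorship 111...222.

Answer: uquanduqus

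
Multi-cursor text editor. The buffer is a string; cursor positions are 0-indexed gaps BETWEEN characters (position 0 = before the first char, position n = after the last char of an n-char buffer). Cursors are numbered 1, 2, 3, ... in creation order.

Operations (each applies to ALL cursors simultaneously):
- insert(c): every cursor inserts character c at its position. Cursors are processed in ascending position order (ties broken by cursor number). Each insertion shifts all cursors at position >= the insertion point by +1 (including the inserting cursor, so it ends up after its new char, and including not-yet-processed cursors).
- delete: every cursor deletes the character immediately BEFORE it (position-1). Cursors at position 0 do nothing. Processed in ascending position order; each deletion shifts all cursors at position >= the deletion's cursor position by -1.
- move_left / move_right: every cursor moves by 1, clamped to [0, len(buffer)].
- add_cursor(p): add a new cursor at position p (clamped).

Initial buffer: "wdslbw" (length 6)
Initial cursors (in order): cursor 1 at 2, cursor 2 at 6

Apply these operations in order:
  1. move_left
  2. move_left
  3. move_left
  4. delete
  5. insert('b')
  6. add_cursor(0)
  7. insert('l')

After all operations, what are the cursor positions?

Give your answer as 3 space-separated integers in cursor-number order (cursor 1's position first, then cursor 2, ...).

After op 1 (move_left): buffer="wdslbw" (len 6), cursors c1@1 c2@5, authorship ......
After op 2 (move_left): buffer="wdslbw" (len 6), cursors c1@0 c2@4, authorship ......
After op 3 (move_left): buffer="wdslbw" (len 6), cursors c1@0 c2@3, authorship ......
After op 4 (delete): buffer="wdlbw" (len 5), cursors c1@0 c2@2, authorship .....
After op 5 (insert('b')): buffer="bwdblbw" (len 7), cursors c1@1 c2@4, authorship 1..2...
After op 6 (add_cursor(0)): buffer="bwdblbw" (len 7), cursors c3@0 c1@1 c2@4, authorship 1..2...
After op 7 (insert('l')): buffer="lblwdbllbw" (len 10), cursors c3@1 c1@3 c2@7, authorship 311..22...

Answer: 3 7 1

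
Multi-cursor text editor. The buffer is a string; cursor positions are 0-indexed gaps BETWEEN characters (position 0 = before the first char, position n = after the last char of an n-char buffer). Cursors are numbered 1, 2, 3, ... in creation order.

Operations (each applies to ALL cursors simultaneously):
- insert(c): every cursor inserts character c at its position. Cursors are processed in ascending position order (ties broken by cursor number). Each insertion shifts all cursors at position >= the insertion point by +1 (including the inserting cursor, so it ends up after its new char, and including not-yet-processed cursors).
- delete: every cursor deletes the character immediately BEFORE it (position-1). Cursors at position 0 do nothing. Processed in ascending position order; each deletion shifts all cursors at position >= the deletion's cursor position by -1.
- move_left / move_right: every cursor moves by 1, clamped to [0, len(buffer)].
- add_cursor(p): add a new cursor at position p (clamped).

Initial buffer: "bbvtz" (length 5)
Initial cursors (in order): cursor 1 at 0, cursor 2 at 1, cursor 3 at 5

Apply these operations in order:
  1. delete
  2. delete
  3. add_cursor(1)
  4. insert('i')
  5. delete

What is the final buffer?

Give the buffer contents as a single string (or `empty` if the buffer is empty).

Answer: bv

Derivation:
After op 1 (delete): buffer="bvt" (len 3), cursors c1@0 c2@0 c3@3, authorship ...
After op 2 (delete): buffer="bv" (len 2), cursors c1@0 c2@0 c3@2, authorship ..
After op 3 (add_cursor(1)): buffer="bv" (len 2), cursors c1@0 c2@0 c4@1 c3@2, authorship ..
After op 4 (insert('i')): buffer="iibivi" (len 6), cursors c1@2 c2@2 c4@4 c3@6, authorship 12.4.3
After op 5 (delete): buffer="bv" (len 2), cursors c1@0 c2@0 c4@1 c3@2, authorship ..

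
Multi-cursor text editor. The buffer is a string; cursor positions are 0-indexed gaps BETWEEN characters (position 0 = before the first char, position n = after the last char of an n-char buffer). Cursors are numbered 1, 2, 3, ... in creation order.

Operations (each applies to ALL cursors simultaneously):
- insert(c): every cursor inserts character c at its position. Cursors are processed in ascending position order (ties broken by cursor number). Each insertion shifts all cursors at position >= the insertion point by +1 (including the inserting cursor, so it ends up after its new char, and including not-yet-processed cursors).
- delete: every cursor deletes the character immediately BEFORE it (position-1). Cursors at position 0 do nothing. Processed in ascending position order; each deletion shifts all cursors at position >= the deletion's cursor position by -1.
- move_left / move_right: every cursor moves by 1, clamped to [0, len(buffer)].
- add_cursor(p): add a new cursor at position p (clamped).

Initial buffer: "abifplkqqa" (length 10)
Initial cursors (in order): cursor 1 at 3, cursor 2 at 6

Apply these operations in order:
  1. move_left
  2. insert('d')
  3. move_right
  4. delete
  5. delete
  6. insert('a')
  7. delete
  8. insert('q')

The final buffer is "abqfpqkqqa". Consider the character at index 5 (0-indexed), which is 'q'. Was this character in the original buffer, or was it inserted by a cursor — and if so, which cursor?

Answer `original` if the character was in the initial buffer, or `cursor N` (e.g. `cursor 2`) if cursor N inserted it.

After op 1 (move_left): buffer="abifplkqqa" (len 10), cursors c1@2 c2@5, authorship ..........
After op 2 (insert('d')): buffer="abdifpdlkqqa" (len 12), cursors c1@3 c2@7, authorship ..1...2.....
After op 3 (move_right): buffer="abdifpdlkqqa" (len 12), cursors c1@4 c2@8, authorship ..1...2.....
After op 4 (delete): buffer="abdfpdkqqa" (len 10), cursors c1@3 c2@6, authorship ..1..2....
After op 5 (delete): buffer="abfpkqqa" (len 8), cursors c1@2 c2@4, authorship ........
After op 6 (insert('a')): buffer="abafpakqqa" (len 10), cursors c1@3 c2@6, authorship ..1..2....
After op 7 (delete): buffer="abfpkqqa" (len 8), cursors c1@2 c2@4, authorship ........
After op 8 (insert('q')): buffer="abqfpqkqqa" (len 10), cursors c1@3 c2@6, authorship ..1..2....
Authorship (.=original, N=cursor N): . . 1 . . 2 . . . .
Index 5: author = 2

Answer: cursor 2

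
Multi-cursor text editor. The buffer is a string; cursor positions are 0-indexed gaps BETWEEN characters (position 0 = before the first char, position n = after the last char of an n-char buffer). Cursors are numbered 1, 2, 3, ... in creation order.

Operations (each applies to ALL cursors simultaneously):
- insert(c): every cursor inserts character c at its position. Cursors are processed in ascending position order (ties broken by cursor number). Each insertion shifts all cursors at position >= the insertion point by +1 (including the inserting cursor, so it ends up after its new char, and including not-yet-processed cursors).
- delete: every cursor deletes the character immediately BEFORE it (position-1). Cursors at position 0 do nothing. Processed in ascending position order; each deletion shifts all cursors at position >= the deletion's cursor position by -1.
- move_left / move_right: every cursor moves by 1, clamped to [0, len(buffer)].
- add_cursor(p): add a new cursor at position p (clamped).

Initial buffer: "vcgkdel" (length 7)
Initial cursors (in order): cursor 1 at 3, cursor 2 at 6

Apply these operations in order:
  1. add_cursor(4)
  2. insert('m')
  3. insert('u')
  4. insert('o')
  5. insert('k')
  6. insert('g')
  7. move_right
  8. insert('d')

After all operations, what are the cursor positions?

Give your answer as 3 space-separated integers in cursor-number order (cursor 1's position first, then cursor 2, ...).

After op 1 (add_cursor(4)): buffer="vcgkdel" (len 7), cursors c1@3 c3@4 c2@6, authorship .......
After op 2 (insert('m')): buffer="vcgmkmdeml" (len 10), cursors c1@4 c3@6 c2@9, authorship ...1.3..2.
After op 3 (insert('u')): buffer="vcgmukmudemul" (len 13), cursors c1@5 c3@8 c2@12, authorship ...11.33..22.
After op 4 (insert('o')): buffer="vcgmuokmuodemuol" (len 16), cursors c1@6 c3@10 c2@15, authorship ...111.333..222.
After op 5 (insert('k')): buffer="vcgmuokkmuokdemuokl" (len 19), cursors c1@7 c3@12 c2@18, authorship ...1111.3333..2222.
After op 6 (insert('g')): buffer="vcgmuokgkmuokgdemuokgl" (len 22), cursors c1@8 c3@14 c2@21, authorship ...11111.33333..22222.
After op 7 (move_right): buffer="vcgmuokgkmuokgdemuokgl" (len 22), cursors c1@9 c3@15 c2@22, authorship ...11111.33333..22222.
After op 8 (insert('d')): buffer="vcgmuokgkdmuokgddemuokgld" (len 25), cursors c1@10 c3@17 c2@25, authorship ...11111.133333.3.22222.2

Answer: 10 25 17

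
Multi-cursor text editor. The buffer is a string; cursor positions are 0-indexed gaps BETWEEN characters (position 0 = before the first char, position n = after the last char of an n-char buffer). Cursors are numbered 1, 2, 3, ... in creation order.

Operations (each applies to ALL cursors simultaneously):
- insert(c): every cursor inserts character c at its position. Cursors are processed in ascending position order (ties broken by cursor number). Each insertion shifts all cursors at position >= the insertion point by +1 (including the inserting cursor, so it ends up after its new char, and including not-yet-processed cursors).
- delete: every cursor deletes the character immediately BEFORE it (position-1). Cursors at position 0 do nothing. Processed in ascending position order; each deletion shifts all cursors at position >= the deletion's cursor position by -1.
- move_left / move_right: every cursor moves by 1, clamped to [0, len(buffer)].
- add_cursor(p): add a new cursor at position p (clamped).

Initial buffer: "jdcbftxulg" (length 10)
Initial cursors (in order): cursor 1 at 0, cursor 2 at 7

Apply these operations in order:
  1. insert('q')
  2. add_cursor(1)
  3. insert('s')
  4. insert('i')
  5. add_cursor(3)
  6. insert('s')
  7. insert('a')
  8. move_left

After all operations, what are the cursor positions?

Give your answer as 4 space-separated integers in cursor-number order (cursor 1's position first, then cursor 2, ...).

Answer: 10 22 10 4

Derivation:
After op 1 (insert('q')): buffer="qjdcbftxqulg" (len 12), cursors c1@1 c2@9, authorship 1.......2...
After op 2 (add_cursor(1)): buffer="qjdcbftxqulg" (len 12), cursors c1@1 c3@1 c2@9, authorship 1.......2...
After op 3 (insert('s')): buffer="qssjdcbftxqsulg" (len 15), cursors c1@3 c3@3 c2@12, authorship 113.......22...
After op 4 (insert('i')): buffer="qssiijdcbftxqsiulg" (len 18), cursors c1@5 c3@5 c2@15, authorship 11313.......222...
After op 5 (add_cursor(3)): buffer="qssiijdcbftxqsiulg" (len 18), cursors c4@3 c1@5 c3@5 c2@15, authorship 11313.......222...
After op 6 (insert('s')): buffer="qsssiissjdcbftxqsisulg" (len 22), cursors c4@4 c1@8 c3@8 c2@19, authorship 11341313.......2222...
After op 7 (insert('a')): buffer="qsssaiissaajdcbftxqsisaulg" (len 26), cursors c4@5 c1@11 c3@11 c2@23, authorship 11344131313.......22222...
After op 8 (move_left): buffer="qsssaiissaajdcbftxqsisaulg" (len 26), cursors c4@4 c1@10 c3@10 c2@22, authorship 11344131313.......22222...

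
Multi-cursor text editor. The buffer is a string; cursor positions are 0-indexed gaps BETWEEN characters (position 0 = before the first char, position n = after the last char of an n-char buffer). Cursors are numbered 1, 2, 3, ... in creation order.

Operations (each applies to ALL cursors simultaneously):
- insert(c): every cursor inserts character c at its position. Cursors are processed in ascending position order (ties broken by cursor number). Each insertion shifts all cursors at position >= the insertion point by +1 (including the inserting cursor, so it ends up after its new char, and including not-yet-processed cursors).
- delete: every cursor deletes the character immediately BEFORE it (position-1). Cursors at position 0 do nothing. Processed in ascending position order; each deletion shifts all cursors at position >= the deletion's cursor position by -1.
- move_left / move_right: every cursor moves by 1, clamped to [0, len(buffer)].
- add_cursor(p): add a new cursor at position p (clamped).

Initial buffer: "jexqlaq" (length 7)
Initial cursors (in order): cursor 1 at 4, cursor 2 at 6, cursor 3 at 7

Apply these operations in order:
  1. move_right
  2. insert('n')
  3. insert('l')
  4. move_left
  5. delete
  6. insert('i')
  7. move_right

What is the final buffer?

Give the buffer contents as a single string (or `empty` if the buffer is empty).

Answer: jexqlilaqniil

Derivation:
After op 1 (move_right): buffer="jexqlaq" (len 7), cursors c1@5 c2@7 c3@7, authorship .......
After op 2 (insert('n')): buffer="jexqlnaqnn" (len 10), cursors c1@6 c2@10 c3@10, authorship .....1..23
After op 3 (insert('l')): buffer="jexqlnlaqnnll" (len 13), cursors c1@7 c2@13 c3@13, authorship .....11..2323
After op 4 (move_left): buffer="jexqlnlaqnnll" (len 13), cursors c1@6 c2@12 c3@12, authorship .....11..2323
After op 5 (delete): buffer="jexqllaqnl" (len 10), cursors c1@5 c2@9 c3@9, authorship .....1..23
After op 6 (insert('i')): buffer="jexqlilaqniil" (len 13), cursors c1@6 c2@12 c3@12, authorship .....11..2233
After op 7 (move_right): buffer="jexqlilaqniil" (len 13), cursors c1@7 c2@13 c3@13, authorship .....11..2233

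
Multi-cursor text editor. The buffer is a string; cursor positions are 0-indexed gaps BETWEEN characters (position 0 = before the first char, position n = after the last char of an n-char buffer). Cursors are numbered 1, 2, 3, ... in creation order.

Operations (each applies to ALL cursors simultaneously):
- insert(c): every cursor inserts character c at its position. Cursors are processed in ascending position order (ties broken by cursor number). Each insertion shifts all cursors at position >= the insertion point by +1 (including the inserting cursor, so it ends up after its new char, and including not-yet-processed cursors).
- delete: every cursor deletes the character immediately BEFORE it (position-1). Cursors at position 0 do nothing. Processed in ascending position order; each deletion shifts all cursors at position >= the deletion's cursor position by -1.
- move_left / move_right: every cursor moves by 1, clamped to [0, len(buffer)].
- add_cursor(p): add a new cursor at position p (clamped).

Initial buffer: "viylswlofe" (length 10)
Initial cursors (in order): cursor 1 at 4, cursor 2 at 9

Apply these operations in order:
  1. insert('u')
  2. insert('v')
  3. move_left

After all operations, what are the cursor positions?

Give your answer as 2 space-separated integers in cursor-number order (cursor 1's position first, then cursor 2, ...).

Answer: 5 12

Derivation:
After op 1 (insert('u')): buffer="viyluswlofue" (len 12), cursors c1@5 c2@11, authorship ....1.....2.
After op 2 (insert('v')): buffer="viyluvswlofuve" (len 14), cursors c1@6 c2@13, authorship ....11.....22.
After op 3 (move_left): buffer="viyluvswlofuve" (len 14), cursors c1@5 c2@12, authorship ....11.....22.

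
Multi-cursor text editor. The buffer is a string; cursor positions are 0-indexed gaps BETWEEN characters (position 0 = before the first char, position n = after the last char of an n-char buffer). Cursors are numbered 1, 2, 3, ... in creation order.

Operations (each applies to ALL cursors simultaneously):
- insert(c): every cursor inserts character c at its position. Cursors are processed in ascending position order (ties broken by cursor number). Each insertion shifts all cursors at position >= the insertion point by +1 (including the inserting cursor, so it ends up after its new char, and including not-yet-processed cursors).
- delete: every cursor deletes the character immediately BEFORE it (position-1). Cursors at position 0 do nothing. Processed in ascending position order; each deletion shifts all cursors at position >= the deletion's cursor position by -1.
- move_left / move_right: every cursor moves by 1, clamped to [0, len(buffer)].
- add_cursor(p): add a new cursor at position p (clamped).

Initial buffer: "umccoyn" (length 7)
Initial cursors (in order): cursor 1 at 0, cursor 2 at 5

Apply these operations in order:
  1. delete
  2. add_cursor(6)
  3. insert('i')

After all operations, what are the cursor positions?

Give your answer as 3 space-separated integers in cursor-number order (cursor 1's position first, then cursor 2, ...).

Answer: 1 6 9

Derivation:
After op 1 (delete): buffer="umccyn" (len 6), cursors c1@0 c2@4, authorship ......
After op 2 (add_cursor(6)): buffer="umccyn" (len 6), cursors c1@0 c2@4 c3@6, authorship ......
After op 3 (insert('i')): buffer="iumcciyni" (len 9), cursors c1@1 c2@6 c3@9, authorship 1....2..3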